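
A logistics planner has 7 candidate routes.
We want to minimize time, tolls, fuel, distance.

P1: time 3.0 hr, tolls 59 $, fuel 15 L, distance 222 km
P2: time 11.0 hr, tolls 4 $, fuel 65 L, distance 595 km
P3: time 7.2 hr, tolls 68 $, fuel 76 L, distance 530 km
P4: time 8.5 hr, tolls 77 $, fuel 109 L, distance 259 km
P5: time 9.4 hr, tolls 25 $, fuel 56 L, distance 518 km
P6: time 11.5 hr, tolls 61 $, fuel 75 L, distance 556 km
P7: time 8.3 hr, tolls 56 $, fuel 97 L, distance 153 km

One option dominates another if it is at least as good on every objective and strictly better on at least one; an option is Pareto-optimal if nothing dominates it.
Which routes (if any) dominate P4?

P1: time 3.0≤8.5, tolls 59≤77, fuel 15≤109, distance 222≤259 — dominates P4.
P7: time 8.3≤8.5, tolls 56≤77, fuel 97≤109, distance 153≤259 — dominates P4.
Others (P2, P3, P5, P6) are each worse than P4 on at least one objective.

P1, P7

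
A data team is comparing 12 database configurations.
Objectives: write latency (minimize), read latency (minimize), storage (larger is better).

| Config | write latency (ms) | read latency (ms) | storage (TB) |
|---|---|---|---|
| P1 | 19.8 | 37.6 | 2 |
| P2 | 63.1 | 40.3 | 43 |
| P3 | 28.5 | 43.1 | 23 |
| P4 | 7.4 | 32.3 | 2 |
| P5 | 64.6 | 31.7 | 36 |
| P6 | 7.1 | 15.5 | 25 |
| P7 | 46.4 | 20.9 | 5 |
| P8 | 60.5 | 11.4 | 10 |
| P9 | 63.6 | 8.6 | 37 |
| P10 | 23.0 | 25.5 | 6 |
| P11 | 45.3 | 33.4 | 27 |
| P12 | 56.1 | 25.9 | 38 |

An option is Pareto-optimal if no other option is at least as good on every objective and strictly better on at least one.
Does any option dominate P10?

P6 vs P10: write latency 7.1≤23.0, read latency 15.5≤25.5, storage 25≥6 — P6 is at least as good on every objective and strictly better on at least one, so P6 dominates P10.

Yes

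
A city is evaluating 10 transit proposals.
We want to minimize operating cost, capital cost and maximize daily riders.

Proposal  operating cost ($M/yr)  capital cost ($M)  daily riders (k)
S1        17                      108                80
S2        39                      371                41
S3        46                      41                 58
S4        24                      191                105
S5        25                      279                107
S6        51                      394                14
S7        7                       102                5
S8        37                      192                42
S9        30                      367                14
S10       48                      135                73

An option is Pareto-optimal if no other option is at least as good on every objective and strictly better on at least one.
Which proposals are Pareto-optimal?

S1: not dominated.
S2: dominated by S1 (operating cost 17≤39, capital cost 108≤371, daily riders 80≥41).
S3: not dominated (best capital cost).
S4: not dominated.
S5: not dominated (best daily riders).
S6: dominated by S1 (operating cost 17≤51, capital cost 108≤394, daily riders 80≥14).
S7: not dominated (best operating cost).
S8: dominated by S1 (operating cost 17≤37, capital cost 108≤192, daily riders 80≥42).
S9: dominated by S1 (operating cost 17≤30, capital cost 108≤367, daily riders 80≥14).
S10: dominated by S1 (operating cost 17≤48, capital cost 108≤135, daily riders 80≥73).

S1, S3, S4, S5, S7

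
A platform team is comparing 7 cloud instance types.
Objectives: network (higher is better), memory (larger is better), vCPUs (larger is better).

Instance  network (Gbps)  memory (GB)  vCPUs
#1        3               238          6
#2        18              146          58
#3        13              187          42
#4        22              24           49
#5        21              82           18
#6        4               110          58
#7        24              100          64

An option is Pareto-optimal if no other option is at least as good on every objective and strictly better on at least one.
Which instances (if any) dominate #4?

#7

#7: network 24≥22, memory 100≥24, vCPUs 64≥49 — dominates #4.
Others (#1, #2, #3, #5, #6) are each worse than #4 on at least one objective.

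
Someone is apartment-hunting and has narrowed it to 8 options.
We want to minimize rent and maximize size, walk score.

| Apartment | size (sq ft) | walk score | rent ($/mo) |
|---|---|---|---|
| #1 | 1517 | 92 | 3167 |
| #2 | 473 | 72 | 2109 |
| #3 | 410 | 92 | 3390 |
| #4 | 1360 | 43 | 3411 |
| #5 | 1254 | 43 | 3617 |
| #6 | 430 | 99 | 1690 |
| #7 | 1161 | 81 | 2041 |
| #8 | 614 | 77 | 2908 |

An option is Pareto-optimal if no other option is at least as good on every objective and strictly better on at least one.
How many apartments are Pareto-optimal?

3

#1: not dominated (best size).
#2: dominated by #7 (size 1161≥473, walk score 81≥72, rent 2041≤2109).
#3: dominated by #1 (size 1517≥410, walk score 92≥92, rent 3167≤3390).
#4: dominated by #1 (size 1517≥1360, walk score 92≥43, rent 3167≤3411).
#5: dominated by #1 (size 1517≥1254, walk score 92≥43, rent 3167≤3617).
#6: not dominated (best walk score).
#7: not dominated.
#8: dominated by #7 (size 1161≥614, walk score 81≥77, rent 2041≤2908).
Pareto-optimal: #1, #6, #7 → 3.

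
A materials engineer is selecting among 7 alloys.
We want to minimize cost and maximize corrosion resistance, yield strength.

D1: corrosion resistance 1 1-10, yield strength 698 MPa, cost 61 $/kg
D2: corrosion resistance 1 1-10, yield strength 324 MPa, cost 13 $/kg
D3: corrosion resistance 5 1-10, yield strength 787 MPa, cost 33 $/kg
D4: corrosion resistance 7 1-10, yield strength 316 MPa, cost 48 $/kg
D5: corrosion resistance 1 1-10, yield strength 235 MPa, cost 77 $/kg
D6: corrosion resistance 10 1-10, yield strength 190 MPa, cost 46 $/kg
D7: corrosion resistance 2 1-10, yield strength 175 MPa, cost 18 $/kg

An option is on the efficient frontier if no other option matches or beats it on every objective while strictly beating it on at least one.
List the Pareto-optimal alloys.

D1: dominated by D3 (corrosion resistance 5≥1, yield strength 787≥698, cost 33≤61).
D2: not dominated (best cost).
D3: not dominated (best yield strength).
D4: not dominated.
D5: dominated by D1 (corrosion resistance 1≥1, yield strength 698≥235, cost 61≤77).
D6: not dominated (best corrosion resistance).
D7: not dominated.

D2, D3, D4, D6, D7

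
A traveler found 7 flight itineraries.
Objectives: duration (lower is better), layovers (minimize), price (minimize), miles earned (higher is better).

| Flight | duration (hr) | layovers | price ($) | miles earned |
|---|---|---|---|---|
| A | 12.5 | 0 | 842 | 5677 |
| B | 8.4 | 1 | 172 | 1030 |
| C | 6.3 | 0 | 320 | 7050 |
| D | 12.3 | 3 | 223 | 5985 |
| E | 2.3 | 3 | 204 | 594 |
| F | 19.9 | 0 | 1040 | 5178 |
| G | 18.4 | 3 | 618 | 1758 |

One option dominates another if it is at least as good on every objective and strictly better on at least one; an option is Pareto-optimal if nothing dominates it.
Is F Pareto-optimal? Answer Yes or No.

No

A vs F: duration 12.5≤19.9, layovers 0≤0, price 842≤1040, miles earned 5677≥5178 — A is at least as good on every objective and strictly better on at least one, so A dominates F.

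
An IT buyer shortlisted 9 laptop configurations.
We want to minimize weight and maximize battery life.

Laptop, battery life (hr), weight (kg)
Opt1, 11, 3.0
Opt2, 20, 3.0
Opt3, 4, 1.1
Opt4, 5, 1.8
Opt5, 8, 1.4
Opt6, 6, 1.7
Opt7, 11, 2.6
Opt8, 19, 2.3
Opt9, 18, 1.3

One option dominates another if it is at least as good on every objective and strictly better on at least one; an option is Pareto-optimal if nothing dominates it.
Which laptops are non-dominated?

Opt1: dominated by Opt2 (battery life 20≥11, weight 3.0≤3.0).
Opt2: not dominated (best battery life).
Opt3: not dominated (best weight).
Opt4: dominated by Opt5 (battery life 8≥5, weight 1.4≤1.8).
Opt5: dominated by Opt9 (battery life 18≥8, weight 1.3≤1.4).
Opt6: dominated by Opt5 (battery life 8≥6, weight 1.4≤1.7).
Opt7: dominated by Opt8 (battery life 19≥11, weight 2.3≤2.6).
Opt8: not dominated.
Opt9: not dominated.

Opt2, Opt3, Opt8, Opt9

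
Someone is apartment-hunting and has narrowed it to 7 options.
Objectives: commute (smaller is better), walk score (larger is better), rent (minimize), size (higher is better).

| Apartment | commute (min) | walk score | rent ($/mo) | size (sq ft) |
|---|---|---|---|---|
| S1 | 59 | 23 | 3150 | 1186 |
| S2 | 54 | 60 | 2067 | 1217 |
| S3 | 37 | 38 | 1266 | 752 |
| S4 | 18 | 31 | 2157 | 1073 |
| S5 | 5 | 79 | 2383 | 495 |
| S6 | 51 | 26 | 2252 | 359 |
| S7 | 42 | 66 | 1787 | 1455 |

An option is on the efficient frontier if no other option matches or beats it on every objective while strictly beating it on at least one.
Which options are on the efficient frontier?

S1: dominated by S2 (commute 54≤59, walk score 60≥23, rent 2067≤3150, size 1217≥1186).
S2: dominated by S7 (commute 42≤54, walk score 66≥60, rent 1787≤2067, size 1455≥1217).
S3: not dominated (best rent).
S4: not dominated.
S5: not dominated (best commute).
S6: dominated by S3 (commute 37≤51, walk score 38≥26, rent 1266≤2252, size 752≥359).
S7: not dominated (best size).

S3, S4, S5, S7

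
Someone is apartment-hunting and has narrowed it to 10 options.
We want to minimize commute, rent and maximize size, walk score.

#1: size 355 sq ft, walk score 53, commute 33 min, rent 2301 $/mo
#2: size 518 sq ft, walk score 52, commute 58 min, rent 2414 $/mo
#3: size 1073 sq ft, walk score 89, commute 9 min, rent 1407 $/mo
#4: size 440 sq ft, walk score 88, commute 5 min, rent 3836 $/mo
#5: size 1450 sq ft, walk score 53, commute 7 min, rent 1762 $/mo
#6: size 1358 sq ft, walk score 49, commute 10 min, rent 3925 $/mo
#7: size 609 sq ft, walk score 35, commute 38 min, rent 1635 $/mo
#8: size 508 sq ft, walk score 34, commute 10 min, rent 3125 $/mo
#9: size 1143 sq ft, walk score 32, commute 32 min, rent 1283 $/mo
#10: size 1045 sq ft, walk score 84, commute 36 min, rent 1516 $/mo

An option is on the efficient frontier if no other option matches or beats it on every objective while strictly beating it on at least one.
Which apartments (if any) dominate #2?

#3: size 1073≥518, walk score 89≥52, commute 9≤58, rent 1407≤2414 — dominates #2.
#5: size 1450≥518, walk score 53≥52, commute 7≤58, rent 1762≤2414 — dominates #2.
#10: size 1045≥518, walk score 84≥52, commute 36≤58, rent 1516≤2414 — dominates #2.
Others (#1, #4, #6, #7, #8, #9) are each worse than #2 on at least one objective.

#3, #5, #10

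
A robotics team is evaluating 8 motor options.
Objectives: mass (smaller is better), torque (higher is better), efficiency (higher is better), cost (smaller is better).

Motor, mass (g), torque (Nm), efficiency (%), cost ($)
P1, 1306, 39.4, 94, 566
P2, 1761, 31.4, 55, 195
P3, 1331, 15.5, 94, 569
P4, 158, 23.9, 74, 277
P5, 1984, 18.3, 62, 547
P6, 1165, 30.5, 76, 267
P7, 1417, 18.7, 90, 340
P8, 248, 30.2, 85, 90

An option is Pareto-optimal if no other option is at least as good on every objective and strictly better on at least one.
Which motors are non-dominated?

P1: not dominated (best torque).
P2: not dominated.
P3: dominated by P1 (mass 1306≤1331, torque 39.4≥15.5, efficiency 94≥94, cost 566≤569).
P4: not dominated (best mass).
P5: dominated by P4 (mass 158≤1984, torque 23.9≥18.3, efficiency 74≥62, cost 277≤547).
P6: not dominated.
P7: not dominated.
P8: not dominated (best cost).

P1, P2, P4, P6, P7, P8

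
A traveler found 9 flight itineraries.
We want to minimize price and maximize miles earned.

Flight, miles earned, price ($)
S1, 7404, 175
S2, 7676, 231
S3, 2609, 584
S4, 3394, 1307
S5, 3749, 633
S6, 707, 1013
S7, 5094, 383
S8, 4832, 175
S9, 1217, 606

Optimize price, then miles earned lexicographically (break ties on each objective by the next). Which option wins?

First minimize price: best is 175, kept {S1, S8}.
Then maximize miles earned: best is 7404, kept {S1}.

S1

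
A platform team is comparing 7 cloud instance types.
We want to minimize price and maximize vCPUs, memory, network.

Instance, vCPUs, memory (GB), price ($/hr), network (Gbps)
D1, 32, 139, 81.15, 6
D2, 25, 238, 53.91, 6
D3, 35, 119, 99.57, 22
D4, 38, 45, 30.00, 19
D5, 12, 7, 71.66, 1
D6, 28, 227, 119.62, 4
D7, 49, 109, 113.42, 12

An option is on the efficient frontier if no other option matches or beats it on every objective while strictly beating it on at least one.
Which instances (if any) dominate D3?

D1: worse on vCPUs (32 vs 35).
D2: worse on vCPUs (25 vs 35).
D4: worse on memory (45 vs 119).
D5: worse on vCPUs (12 vs 35).
D6: worse on vCPUs (28 vs 35).
D7: worse on memory (109 vs 119).
No option dominates D3.

none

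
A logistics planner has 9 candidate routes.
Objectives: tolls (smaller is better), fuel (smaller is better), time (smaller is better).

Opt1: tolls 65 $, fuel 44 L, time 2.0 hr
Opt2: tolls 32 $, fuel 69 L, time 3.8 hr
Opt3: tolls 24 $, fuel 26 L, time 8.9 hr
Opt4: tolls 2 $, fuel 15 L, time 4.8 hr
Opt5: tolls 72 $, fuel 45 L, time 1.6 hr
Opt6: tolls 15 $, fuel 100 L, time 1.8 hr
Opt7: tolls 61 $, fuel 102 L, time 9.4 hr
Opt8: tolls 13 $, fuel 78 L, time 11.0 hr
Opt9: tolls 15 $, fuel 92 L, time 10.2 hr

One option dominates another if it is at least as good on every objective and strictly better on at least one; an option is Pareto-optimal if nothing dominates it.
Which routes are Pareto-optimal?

Opt1, Opt2, Opt4, Opt5, Opt6

Opt1: not dominated.
Opt2: not dominated.
Opt3: dominated by Opt4 (tolls 2≤24, fuel 15≤26, time 4.8≤8.9).
Opt4: not dominated (best tolls).
Opt5: not dominated (best time).
Opt6: not dominated.
Opt7: dominated by Opt2 (tolls 32≤61, fuel 69≤102, time 3.8≤9.4).
Opt8: dominated by Opt4 (tolls 2≤13, fuel 15≤78, time 4.8≤11.0).
Opt9: dominated by Opt4 (tolls 2≤15, fuel 15≤92, time 4.8≤10.2).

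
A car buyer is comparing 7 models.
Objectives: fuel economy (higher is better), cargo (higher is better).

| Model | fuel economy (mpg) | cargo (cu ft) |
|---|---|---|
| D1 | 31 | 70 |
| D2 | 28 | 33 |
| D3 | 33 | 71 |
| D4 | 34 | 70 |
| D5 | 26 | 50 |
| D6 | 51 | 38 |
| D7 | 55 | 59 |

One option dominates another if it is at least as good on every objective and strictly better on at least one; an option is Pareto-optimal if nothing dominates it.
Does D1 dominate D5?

D1 vs D5: fuel economy 31≥26, cargo 70≥50 — D1 is at least as good on every objective with at least one strict improvement.

Yes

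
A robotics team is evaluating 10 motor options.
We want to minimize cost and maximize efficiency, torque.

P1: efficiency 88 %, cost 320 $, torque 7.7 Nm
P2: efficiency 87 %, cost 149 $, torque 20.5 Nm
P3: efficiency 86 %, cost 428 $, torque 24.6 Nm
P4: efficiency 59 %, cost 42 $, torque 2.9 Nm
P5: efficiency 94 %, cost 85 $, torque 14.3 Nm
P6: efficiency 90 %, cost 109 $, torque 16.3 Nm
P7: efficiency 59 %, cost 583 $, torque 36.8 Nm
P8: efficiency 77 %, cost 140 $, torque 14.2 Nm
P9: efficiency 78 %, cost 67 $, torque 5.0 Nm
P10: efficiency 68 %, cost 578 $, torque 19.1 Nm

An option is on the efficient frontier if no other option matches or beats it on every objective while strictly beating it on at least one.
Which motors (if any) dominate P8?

P5, P6

P5: efficiency 94≥77, cost 85≤140, torque 14.3≥14.2 — dominates P8.
P6: efficiency 90≥77, cost 109≤140, torque 16.3≥14.2 — dominates P8.
Others (P1, P2, P3, P4, P7, P9, P10) are each worse than P8 on at least one objective.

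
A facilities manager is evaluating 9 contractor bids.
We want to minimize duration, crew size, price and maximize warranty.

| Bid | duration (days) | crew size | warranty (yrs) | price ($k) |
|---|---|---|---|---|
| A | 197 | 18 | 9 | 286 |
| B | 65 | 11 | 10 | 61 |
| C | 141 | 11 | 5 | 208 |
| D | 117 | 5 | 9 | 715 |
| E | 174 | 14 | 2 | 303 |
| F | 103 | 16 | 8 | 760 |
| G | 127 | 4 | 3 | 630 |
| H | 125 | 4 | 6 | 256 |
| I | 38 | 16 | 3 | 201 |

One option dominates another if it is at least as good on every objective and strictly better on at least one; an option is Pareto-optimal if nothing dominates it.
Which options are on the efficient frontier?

A: dominated by B (duration 65≤197, crew size 11≤18, warranty 10≥9, price 61≤286).
B: not dominated (best warranty).
C: dominated by B (duration 65≤141, crew size 11≤11, warranty 10≥5, price 61≤208).
D: not dominated.
E: dominated by B (duration 65≤174, crew size 11≤14, warranty 10≥2, price 61≤303).
F: dominated by B (duration 65≤103, crew size 11≤16, warranty 10≥8, price 61≤760).
G: dominated by H (duration 125≤127, crew size 4≤4, warranty 6≥3, price 256≤630).
H: not dominated.
I: not dominated (best duration).

B, D, H, I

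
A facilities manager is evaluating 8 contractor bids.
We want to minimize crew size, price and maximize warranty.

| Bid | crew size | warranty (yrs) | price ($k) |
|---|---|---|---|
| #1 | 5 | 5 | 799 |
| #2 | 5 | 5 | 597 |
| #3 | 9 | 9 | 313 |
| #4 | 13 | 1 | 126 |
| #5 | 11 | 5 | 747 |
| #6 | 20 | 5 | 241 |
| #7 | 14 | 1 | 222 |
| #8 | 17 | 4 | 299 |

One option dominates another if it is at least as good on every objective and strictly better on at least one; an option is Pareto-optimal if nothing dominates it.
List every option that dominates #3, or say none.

#1: worse on warranty (5 vs 9).
#2: worse on warranty (5 vs 9).
#4: worse on crew size (13 vs 9).
#5: worse on crew size (11 vs 9).
#6: worse on crew size (20 vs 9).
#7: worse on crew size (14 vs 9).
#8: worse on crew size (17 vs 9).
No option dominates #3.

none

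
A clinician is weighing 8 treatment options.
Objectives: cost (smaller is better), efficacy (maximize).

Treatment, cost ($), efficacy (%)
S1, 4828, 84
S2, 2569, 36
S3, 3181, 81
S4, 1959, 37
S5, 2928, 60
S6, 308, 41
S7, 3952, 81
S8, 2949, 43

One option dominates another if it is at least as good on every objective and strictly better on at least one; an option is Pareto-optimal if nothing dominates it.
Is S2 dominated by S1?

S1 vs S2: S1 is worse on cost (4828 vs 2569), so it does not dominate S2.

No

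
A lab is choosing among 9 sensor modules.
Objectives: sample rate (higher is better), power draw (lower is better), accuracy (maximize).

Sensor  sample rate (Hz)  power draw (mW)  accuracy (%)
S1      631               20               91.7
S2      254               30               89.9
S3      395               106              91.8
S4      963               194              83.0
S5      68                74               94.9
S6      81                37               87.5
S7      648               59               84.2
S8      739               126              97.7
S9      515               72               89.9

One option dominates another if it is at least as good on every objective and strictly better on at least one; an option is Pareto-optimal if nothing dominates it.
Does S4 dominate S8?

No

S4 vs S8: S4 is worse on power draw (194 vs 126), so it does not dominate S8.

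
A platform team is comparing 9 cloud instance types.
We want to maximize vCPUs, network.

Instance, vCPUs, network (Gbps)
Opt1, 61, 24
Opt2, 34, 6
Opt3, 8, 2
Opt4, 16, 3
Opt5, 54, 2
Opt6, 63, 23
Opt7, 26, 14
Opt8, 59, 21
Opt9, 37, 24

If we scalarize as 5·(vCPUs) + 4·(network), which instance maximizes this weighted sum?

Opt1: 5·61 + 4·24 = 401
Opt2: 5·34 + 4·6 = 194
Opt3: 5·8 + 4·2 = 48
Opt4: 5·16 + 4·3 = 92
Opt5: 5·54 + 4·2 = 278
Opt6: 5·63 + 4·23 = 407
Opt7: 5·26 + 4·14 = 186
Opt8: 5·59 + 4·21 = 379
Opt9: 5·37 + 4·24 = 281
Highest: Opt6 at 407.

Opt6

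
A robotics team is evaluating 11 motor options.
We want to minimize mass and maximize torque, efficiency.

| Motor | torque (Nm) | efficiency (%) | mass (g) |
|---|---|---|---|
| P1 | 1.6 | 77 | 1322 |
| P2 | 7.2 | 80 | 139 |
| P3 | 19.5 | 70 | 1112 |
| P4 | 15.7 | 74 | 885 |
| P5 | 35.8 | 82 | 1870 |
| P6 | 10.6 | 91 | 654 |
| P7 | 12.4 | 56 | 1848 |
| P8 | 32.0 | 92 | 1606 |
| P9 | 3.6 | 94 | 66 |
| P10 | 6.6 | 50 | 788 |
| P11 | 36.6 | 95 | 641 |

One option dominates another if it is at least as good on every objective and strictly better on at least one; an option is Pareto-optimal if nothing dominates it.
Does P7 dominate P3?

P7 vs P3: P7 is worse on torque (12.4 vs 19.5), so it does not dominate P3.

No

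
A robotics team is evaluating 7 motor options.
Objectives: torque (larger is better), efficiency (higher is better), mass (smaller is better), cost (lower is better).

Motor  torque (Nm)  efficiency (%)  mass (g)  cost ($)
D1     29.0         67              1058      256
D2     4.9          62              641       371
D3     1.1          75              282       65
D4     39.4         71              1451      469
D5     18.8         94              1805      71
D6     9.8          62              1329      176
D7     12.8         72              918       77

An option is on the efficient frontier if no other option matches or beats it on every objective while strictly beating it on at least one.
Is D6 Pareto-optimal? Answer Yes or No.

D7 vs D6: torque 12.8≥9.8, efficiency 72≥62, mass 918≤1329, cost 77≤176 — D7 is at least as good on every objective and strictly better on at least one, so D7 dominates D6.

No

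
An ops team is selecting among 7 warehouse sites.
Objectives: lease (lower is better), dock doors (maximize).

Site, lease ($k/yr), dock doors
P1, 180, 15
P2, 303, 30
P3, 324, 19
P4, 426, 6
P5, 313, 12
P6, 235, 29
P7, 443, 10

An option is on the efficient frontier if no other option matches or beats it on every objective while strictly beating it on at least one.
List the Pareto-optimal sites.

P1, P2, P6

P1: not dominated (best lease).
P2: not dominated (best dock doors).
P3: dominated by P2 (lease 303≤324, dock doors 30≥19).
P4: dominated by P1 (lease 180≤426, dock doors 15≥6).
P5: dominated by P1 (lease 180≤313, dock doors 15≥12).
P6: not dominated.
P7: dominated by P1 (lease 180≤443, dock doors 15≥10).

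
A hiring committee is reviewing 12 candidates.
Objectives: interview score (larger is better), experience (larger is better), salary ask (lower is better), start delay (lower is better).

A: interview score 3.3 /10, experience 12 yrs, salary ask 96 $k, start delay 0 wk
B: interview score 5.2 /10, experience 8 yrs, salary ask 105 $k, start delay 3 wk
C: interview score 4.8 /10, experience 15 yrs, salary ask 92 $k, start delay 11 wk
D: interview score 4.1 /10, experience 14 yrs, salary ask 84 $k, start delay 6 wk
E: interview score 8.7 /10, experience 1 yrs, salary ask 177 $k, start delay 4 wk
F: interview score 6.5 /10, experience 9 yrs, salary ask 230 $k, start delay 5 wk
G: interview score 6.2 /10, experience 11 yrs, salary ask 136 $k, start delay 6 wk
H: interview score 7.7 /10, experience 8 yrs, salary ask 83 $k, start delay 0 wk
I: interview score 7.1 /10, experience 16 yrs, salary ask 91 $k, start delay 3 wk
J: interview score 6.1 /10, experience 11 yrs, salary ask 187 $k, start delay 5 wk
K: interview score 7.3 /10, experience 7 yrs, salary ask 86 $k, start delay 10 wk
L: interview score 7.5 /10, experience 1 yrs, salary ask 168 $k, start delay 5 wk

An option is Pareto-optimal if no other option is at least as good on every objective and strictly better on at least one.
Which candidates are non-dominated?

A, D, E, H, I

A: not dominated.
B: dominated by H (interview score 7.7≥5.2, experience 8≥8, salary ask 83≤105, start delay 0≤3).
C: dominated by I (interview score 7.1≥4.8, experience 16≥15, salary ask 91≤92, start delay 3≤11).
D: not dominated.
E: not dominated (best interview score).
F: dominated by I (interview score 7.1≥6.5, experience 16≥9, salary ask 91≤230, start delay 3≤5).
G: dominated by I (interview score 7.1≥6.2, experience 16≥11, salary ask 91≤136, start delay 3≤6).
H: not dominated (best salary ask).
I: not dominated (best experience).
J: dominated by I (interview score 7.1≥6.1, experience 16≥11, salary ask 91≤187, start delay 3≤5).
K: dominated by H (interview score 7.7≥7.3, experience 8≥7, salary ask 83≤86, start delay 0≤10).
L: dominated by H (interview score 7.7≥7.5, experience 8≥1, salary ask 83≤168, start delay 0≤5).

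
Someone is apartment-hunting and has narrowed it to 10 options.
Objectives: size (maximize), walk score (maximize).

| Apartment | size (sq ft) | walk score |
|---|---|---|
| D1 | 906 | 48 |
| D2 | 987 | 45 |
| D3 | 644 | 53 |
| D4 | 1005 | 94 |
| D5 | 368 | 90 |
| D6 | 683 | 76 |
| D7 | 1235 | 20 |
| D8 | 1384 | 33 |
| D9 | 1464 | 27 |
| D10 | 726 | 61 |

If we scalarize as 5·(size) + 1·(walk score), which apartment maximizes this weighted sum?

D1: 5·906 + 1·48 = 4578
D2: 5·987 + 1·45 = 4980
D3: 5·644 + 1·53 = 3273
D4: 5·1005 + 1·94 = 5119
D5: 5·368 + 1·90 = 1930
D6: 5·683 + 1·76 = 3491
D7: 5·1235 + 1·20 = 6195
D8: 5·1384 + 1·33 = 6953
D9: 5·1464 + 1·27 = 7347
D10: 5·726 + 1·61 = 3691
Highest: D9 at 7347.

D9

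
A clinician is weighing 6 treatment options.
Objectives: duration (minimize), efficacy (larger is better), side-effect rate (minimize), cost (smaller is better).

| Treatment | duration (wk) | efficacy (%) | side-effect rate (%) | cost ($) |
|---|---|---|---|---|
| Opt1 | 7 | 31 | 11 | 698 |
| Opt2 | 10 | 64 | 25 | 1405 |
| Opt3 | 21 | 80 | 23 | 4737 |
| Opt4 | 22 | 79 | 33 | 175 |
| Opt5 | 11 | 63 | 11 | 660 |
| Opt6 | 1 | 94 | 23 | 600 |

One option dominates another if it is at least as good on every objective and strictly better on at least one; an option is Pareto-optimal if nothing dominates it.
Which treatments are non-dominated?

Opt1, Opt4, Opt5, Opt6

Opt1: not dominated.
Opt2: dominated by Opt6 (duration 1≤10, efficacy 94≥64, side-effect rate 23≤25, cost 600≤1405).
Opt3: dominated by Opt6 (duration 1≤21, efficacy 94≥80, side-effect rate 23≤23, cost 600≤4737).
Opt4: not dominated (best cost).
Opt5: not dominated.
Opt6: not dominated (best duration).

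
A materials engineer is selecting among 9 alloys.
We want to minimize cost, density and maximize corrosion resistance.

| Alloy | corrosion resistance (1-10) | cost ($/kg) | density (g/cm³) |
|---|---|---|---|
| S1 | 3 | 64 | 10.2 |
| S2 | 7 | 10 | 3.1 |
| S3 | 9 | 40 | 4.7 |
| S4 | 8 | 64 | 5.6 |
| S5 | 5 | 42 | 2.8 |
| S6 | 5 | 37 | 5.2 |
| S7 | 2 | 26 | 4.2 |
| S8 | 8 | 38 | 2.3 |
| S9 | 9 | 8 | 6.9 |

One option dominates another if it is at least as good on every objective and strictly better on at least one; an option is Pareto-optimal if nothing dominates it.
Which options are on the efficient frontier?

S2, S3, S8, S9

S1: dominated by S2 (corrosion resistance 7≥3, cost 10≤64, density 3.1≤10.2).
S2: not dominated.
S3: not dominated.
S4: dominated by S3 (corrosion resistance 9≥8, cost 40≤64, density 4.7≤5.6).
S5: dominated by S8 (corrosion resistance 8≥5, cost 38≤42, density 2.3≤2.8).
S6: dominated by S2 (corrosion resistance 7≥5, cost 10≤37, density 3.1≤5.2).
S7: dominated by S2 (corrosion resistance 7≥2, cost 10≤26, density 3.1≤4.2).
S8: not dominated (best density).
S9: not dominated (best cost).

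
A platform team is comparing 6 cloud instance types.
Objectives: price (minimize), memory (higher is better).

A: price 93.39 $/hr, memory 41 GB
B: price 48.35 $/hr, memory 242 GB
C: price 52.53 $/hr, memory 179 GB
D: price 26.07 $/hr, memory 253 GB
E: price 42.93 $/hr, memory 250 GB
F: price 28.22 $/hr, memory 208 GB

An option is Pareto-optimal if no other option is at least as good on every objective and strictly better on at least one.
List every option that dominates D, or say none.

A: worse on price (93.39 vs 26.07).
B: worse on price (48.35 vs 26.07).
C: worse on price (52.53 vs 26.07).
E: worse on price (42.93 vs 26.07).
F: worse on price (28.22 vs 26.07).
No option dominates D.

none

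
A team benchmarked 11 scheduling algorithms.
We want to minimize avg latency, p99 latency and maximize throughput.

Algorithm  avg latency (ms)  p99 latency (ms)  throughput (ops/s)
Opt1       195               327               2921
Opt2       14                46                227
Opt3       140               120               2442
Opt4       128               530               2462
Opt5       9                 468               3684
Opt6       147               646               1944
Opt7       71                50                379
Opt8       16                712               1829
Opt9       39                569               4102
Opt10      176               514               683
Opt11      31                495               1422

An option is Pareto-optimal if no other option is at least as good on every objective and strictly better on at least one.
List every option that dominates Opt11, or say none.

Opt5

Opt5: avg latency 9≤31, p99 latency 468≤495, throughput 3684≥1422 — dominates Opt11.
Others (Opt1, Opt2, Opt3, Opt4, Opt6, Opt7, Opt8, Opt9, Opt10) are each worse than Opt11 on at least one objective.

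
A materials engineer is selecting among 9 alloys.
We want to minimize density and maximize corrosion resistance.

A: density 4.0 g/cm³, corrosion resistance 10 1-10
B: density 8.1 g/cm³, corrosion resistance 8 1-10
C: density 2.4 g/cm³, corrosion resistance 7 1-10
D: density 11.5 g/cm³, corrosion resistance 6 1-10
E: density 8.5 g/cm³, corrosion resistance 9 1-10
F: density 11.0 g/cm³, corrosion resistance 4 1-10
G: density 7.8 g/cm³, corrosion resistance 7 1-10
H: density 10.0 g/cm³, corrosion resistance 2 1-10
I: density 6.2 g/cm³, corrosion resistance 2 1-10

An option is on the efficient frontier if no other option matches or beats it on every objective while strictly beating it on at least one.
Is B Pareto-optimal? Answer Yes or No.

No

A vs B: density 4.0≤8.1, corrosion resistance 10≥8 — A is at least as good on every objective and strictly better on at least one, so A dominates B.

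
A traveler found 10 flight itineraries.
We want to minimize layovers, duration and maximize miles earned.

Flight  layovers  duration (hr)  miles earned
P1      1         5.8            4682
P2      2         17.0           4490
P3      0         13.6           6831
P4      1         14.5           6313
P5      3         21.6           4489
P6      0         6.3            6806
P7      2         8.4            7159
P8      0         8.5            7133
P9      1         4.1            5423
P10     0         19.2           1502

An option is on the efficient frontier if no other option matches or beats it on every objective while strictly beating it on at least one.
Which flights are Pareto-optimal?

P1: dominated by P9 (layovers 1≤1, duration 4.1≤5.8, miles earned 5423≥4682).
P2: dominated by P1 (layovers 1≤2, duration 5.8≤17.0, miles earned 4682≥4490).
P3: dominated by P8 (layovers 0≤0, duration 8.5≤13.6, miles earned 7133≥6831).
P4: dominated by P3 (layovers 0≤1, duration 13.6≤14.5, miles earned 6831≥6313).
P5: dominated by P1 (layovers 1≤3, duration 5.8≤21.6, miles earned 4682≥4489).
P6: not dominated.
P7: not dominated (best miles earned).
P8: not dominated.
P9: not dominated (best duration).
P10: dominated by P3 (layovers 0≤0, duration 13.6≤19.2, miles earned 6831≥1502).

P6, P7, P8, P9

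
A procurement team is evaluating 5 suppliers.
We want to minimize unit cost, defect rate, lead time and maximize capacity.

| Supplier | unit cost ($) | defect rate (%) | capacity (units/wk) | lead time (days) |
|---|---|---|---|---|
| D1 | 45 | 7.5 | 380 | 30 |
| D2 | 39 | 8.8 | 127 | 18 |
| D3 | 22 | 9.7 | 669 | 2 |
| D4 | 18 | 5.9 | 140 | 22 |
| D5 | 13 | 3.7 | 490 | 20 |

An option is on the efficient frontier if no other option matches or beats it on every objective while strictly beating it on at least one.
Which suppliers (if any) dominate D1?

D5

D5: unit cost 13≤45, defect rate 3.7≤7.5, capacity 490≥380, lead time 20≤30 — dominates D1.
Others (D2, D3, D4) are each worse than D1 on at least one objective.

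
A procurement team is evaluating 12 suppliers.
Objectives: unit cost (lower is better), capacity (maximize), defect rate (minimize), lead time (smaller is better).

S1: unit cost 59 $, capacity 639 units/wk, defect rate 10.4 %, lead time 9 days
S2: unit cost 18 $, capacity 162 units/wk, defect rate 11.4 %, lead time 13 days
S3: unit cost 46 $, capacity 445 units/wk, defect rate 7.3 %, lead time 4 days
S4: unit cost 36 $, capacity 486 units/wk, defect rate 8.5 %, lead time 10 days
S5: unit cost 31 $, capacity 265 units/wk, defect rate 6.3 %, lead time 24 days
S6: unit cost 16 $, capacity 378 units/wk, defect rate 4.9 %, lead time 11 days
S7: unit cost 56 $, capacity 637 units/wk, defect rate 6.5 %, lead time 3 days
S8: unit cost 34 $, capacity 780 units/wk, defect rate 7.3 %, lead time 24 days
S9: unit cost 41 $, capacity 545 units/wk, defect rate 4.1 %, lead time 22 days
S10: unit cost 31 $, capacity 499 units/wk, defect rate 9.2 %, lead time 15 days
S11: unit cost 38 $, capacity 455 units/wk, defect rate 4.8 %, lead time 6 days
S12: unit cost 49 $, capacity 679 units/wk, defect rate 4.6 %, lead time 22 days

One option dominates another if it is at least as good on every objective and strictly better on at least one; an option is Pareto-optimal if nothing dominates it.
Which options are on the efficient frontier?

S1: not dominated.
S2: dominated by S6 (unit cost 16≤18, capacity 378≥162, defect rate 4.9≤11.4, lead time 11≤13).
S3: not dominated.
S4: not dominated.
S5: dominated by S6 (unit cost 16≤31, capacity 378≥265, defect rate 4.9≤6.3, lead time 11≤24).
S6: not dominated (best unit cost).
S7: not dominated (best lead time).
S8: not dominated (best capacity).
S9: not dominated (best defect rate).
S10: not dominated.
S11: not dominated.
S12: not dominated.

S1, S3, S4, S6, S7, S8, S9, S10, S11, S12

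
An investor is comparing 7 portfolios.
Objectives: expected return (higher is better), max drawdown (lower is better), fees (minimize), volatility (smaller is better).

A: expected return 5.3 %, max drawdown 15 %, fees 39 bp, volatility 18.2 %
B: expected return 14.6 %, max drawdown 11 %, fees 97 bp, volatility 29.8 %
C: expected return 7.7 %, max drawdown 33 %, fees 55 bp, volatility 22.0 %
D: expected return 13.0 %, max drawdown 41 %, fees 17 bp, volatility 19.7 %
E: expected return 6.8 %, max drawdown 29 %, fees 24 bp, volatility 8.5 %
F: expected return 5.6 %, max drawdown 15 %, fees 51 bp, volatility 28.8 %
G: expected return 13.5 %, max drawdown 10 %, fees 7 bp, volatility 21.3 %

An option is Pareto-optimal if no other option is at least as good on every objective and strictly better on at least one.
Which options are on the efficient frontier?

A: not dominated.
B: not dominated (best expected return).
C: dominated by G (expected return 13.5≥7.7, max drawdown 10≤33, fees 7≤55, volatility 21.3≤22.0).
D: not dominated.
E: not dominated (best volatility).
F: dominated by G (expected return 13.5≥5.6, max drawdown 10≤15, fees 7≤51, volatility 21.3≤28.8).
G: not dominated (best max drawdown).

A, B, D, E, G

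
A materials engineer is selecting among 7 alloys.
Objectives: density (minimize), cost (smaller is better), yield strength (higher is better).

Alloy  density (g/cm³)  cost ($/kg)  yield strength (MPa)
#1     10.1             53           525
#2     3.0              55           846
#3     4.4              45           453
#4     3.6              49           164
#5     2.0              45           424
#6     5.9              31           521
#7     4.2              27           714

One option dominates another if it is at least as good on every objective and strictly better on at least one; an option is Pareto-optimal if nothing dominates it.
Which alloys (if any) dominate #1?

#7

#7: density 4.2≤10.1, cost 27≤53, yield strength 714≥525 — dominates #1.
Others (#2, #3, #4, #5, #6) are each worse than #1 on at least one objective.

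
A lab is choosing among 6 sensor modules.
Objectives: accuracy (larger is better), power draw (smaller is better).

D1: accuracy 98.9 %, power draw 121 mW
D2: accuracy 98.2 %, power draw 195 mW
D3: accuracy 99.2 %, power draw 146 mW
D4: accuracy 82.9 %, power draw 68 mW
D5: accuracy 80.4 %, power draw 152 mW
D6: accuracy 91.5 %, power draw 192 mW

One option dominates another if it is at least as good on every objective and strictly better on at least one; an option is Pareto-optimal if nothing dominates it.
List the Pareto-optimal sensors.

D1, D3, D4

D1: not dominated.
D2: dominated by D1 (accuracy 98.9≥98.2, power draw 121≤195).
D3: not dominated (best accuracy).
D4: not dominated (best power draw).
D5: dominated by D1 (accuracy 98.9≥80.4, power draw 121≤152).
D6: dominated by D1 (accuracy 98.9≥91.5, power draw 121≤192).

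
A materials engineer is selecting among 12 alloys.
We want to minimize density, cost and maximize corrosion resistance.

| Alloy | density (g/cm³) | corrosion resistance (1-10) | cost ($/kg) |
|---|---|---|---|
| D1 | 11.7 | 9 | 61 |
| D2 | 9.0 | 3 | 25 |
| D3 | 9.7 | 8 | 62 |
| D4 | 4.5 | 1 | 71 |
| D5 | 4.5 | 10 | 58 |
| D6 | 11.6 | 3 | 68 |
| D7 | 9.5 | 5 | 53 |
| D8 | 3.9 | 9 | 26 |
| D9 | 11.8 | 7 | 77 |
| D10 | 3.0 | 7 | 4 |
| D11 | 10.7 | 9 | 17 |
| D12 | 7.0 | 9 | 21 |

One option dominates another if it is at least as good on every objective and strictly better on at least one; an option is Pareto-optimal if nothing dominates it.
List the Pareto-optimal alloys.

D5, D8, D10, D11, D12

D1: dominated by D5 (density 4.5≤11.7, corrosion resistance 10≥9, cost 58≤61).
D2: dominated by D10 (density 3.0≤9.0, corrosion resistance 7≥3, cost 4≤25).
D3: dominated by D5 (density 4.5≤9.7, corrosion resistance 10≥8, cost 58≤62).
D4: dominated by D5 (density 4.5≤4.5, corrosion resistance 10≥1, cost 58≤71).
D5: not dominated (best corrosion resistance).
D6: dominated by D2 (density 9.0≤11.6, corrosion resistance 3≥3, cost 25≤68).
D7: dominated by D8 (density 3.9≤9.5, corrosion resistance 9≥5, cost 26≤53).
D8: not dominated.
D9: dominated by D1 (density 11.7≤11.8, corrosion resistance 9≥7, cost 61≤77).
D10: not dominated (best density).
D11: not dominated.
D12: not dominated.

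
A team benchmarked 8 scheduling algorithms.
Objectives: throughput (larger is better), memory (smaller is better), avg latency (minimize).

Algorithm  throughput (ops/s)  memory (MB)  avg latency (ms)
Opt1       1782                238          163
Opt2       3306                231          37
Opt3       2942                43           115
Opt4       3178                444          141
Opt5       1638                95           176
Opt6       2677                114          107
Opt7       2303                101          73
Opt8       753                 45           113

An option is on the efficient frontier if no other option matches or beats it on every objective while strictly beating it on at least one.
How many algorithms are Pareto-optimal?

5

Opt1: dominated by Opt2 (throughput 3306≥1782, memory 231≤238, avg latency 37≤163).
Opt2: not dominated (best throughput).
Opt3: not dominated (best memory).
Opt4: dominated by Opt2 (throughput 3306≥3178, memory 231≤444, avg latency 37≤141).
Opt5: dominated by Opt3 (throughput 2942≥1638, memory 43≤95, avg latency 115≤176).
Opt6: not dominated.
Opt7: not dominated.
Opt8: not dominated.
Pareto-optimal: Opt2, Opt3, Opt6, Opt7, Opt8 → 5.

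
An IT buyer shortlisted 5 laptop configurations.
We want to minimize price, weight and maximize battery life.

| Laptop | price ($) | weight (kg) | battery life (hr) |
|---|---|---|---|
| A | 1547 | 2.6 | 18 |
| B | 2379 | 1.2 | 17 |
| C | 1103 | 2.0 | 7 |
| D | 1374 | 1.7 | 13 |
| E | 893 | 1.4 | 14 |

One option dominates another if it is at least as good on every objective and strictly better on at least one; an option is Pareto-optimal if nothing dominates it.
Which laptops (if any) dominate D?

E: price 893≤1374, weight 1.4≤1.7, battery life 14≥13 — dominates D.
Others (A, B, C) are each worse than D on at least one objective.

E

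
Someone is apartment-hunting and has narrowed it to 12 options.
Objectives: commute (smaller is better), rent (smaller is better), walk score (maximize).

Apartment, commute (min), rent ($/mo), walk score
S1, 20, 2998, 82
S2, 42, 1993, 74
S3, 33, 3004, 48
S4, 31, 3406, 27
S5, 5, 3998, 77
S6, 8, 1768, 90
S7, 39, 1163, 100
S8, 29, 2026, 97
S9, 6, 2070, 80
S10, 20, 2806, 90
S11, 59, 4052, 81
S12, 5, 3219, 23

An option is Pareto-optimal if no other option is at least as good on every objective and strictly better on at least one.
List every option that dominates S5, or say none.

none

S1: worse on commute (20 vs 5).
S2: worse on commute (42 vs 5).
S3: worse on commute (33 vs 5).
S4: worse on commute (31 vs 5).
S6: worse on commute (8 vs 5).
S7: worse on commute (39 vs 5).
S8: worse on commute (29 vs 5).
S9: worse on commute (6 vs 5).
S10: worse on commute (20 vs 5).
S11: worse on commute (59 vs 5).
S12: worse on walk score (23 vs 77).
No option dominates S5.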